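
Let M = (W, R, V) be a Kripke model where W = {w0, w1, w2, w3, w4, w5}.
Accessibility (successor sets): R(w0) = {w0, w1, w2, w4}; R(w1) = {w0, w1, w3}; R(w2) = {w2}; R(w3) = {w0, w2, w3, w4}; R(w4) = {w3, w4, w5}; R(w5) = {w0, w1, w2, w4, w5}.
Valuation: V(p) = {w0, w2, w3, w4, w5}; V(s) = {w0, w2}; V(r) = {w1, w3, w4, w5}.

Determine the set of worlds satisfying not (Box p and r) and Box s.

w2

Recall that Box ψ holds at a world iff ψ holds at every accessible world, and Dia ψ holds iff ψ holds at some accessible world.
Let φ = not (Box p and r) and Box s. Evaluate φ at each world:
  w0 (successors {w0, w1, w2, w4}): φ is false.
  w1 (successors {w0, w1, w3}): φ is false.
  w2 (successors {w2}): φ is true.
  w3 (successors {w0, w2, w3, w4}): φ is false.
  w4 (successors {w3, w4, w5}): φ is false.
  w5 (successors {w0, w1, w2, w4, w5}): φ is false.
For instance, at w2:
  At w2: not (Box p and r) is true, Box s is true, so not (Box p and r) and Box s is true.
    At w2: Box p and r is false, so not (Box p and r) is true.
      At w2: Box p is true, r is false, so Box p and r is false.
    At w2: Box s requires s at every successor {w2}.
      At w2: s is true.
    So Box s is true at w2.
Satisfying worlds: {w2}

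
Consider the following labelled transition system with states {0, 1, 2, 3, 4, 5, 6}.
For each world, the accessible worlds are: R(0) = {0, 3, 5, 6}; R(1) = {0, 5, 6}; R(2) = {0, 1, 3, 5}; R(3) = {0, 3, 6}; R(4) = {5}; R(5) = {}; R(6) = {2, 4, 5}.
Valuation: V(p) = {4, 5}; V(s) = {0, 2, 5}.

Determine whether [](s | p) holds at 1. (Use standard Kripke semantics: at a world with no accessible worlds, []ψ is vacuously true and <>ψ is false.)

At 1: [](s | p) requires s | p at every successor {0, 5, 6}.
  s | p fails at 6, so [](s | p) is false at 1.

No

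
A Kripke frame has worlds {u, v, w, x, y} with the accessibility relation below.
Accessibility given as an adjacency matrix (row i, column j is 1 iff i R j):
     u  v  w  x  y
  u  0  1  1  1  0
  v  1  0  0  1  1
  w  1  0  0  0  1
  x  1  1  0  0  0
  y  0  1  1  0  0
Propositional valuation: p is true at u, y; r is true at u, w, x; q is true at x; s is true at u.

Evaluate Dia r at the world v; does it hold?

Recall that Dia ψ holds at a world iff ψ holds at some accessible world.
At v: Dia r requires r at some successor in {u, x, y}.
  r holds at u, so Dia r is true at v.

Yes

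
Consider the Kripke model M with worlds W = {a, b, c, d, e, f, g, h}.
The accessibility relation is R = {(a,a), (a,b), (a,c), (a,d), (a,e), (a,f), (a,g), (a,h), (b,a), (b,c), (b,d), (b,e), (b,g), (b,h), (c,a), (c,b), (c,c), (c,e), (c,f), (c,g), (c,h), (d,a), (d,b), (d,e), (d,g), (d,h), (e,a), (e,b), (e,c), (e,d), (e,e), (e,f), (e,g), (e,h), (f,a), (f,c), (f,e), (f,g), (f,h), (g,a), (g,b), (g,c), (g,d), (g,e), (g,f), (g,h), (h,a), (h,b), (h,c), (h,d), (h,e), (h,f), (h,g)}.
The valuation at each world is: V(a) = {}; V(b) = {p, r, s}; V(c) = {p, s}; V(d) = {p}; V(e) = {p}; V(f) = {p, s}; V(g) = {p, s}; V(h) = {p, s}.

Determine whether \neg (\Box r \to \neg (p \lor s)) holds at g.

At g: \Box r \to \neg (p \lor s) is true, so \neg (\Box r \to \neg (p \lor s)) is false.
  At g: \Box r is false, \neg (p \lor s) is false, so \Box r \to \neg (p \lor s) is true.
    At g: \Box r requires r at every successor {a, b, c, d, e, f, h}.
      r fails at a, so \Box r is false at g.

No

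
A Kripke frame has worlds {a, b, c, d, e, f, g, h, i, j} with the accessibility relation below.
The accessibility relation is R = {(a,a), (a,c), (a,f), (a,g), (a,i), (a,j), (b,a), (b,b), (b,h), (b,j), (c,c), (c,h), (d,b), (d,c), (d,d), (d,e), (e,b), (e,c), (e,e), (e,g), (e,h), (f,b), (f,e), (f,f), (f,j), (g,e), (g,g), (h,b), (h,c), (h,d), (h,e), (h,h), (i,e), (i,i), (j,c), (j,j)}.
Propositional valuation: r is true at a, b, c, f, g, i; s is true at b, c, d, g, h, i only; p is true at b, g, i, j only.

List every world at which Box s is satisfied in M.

Let φ = Box s. Evaluate φ at each world:
  a (successors {a, c, f, g, i, j}): φ is false.
  b (successors {a, b, h, j}): φ is false.
  c (successors {c, h}): φ is true.
  d (successors {b, c, d, e}): φ is false.
  e (successors {b, c, e, g, h}): φ is false.
  f (successors {b, e, f, j}): φ is false.
  g (successors {e, g}): φ is false.
  h (successors {b, c, d, e, h}): φ is false.
  i (successors {e, i}): φ is false.
  j (successors {c, j}): φ is false.
For instance, at d:
  At d: Box s requires s at every successor {b, c, d, e}.
    s fails at e, so Box s is false at d.
Satisfying worlds: {c}

c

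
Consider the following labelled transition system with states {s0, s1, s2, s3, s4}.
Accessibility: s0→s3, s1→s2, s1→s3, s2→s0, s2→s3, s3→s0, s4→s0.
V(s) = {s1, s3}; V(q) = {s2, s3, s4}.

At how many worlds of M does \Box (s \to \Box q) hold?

Recall that \Box ψ holds at a world iff ψ holds at every accessible world, and \Diamond ψ holds iff ψ holds at some accessible world.
Let φ = \Box (s \to \Box q). Evaluate φ at each world:
  s0 (successors {s3}): φ is false.
  s1 (successors {s2, s3}): φ is false.
  s2 (successors {s0, s3}): φ is false.
  s3 (successors {s0}): φ is true.
  s4 (successors {s0}): φ is true.
For instance, at s3:
  At s3: \Box (s \to \Box q) requires s \to \Box q at every successor {s0}.
      At s0: s is false, \Box q is true, so s \to \Box q is true.
  So \Box (s \to \Box q) is true at s3.
Satisfying worlds: {s3, s4}

2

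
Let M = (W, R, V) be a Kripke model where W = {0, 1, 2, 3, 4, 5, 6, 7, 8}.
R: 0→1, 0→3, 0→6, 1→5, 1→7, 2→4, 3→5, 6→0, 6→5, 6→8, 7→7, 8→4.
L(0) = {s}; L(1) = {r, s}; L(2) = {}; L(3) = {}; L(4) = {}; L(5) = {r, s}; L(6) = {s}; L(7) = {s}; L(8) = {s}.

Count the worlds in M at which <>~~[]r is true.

Let φ = <>~~[]r. Evaluate φ at each world:
  0 (successors {1, 3, 6}): φ is true.
  1 (successors {5, 7}): φ is true.
  2 (successors {4}): φ is true.
  3 (successors {5}): φ is true.
  4 (successors ∅): φ is false.
  5 (successors ∅): φ is false.
  6 (successors {0, 5, 8}): φ is true.
  7 (successors {7}): φ is false.
  8 (successors {4}): φ is true.
For instance, at 2:
  At 2: <>~~[]r requires ~~[]r at some successor in {4}.
    ~~[]r holds at 4, so <>~~[]r is true at 2.
      At 4: ~[]r is false, so ~~[]r is true.
Satisfying worlds: {0, 1, 2, 3, 6, 8}

6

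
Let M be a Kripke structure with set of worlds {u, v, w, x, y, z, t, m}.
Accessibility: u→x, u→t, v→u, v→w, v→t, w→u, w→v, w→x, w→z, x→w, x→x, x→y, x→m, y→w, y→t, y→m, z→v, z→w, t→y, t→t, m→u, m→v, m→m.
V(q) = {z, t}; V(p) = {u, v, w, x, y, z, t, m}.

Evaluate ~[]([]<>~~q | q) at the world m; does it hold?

Yes

Recall that []ψ holds at a world iff ψ holds at every accessible world, and <>ψ holds iff ψ holds at some accessible world.
At m: []([]<>~~q | q) is false, so ~[]([]<>~~q | q) is true.
  At m: []([]<>~~q | q) requires []<>~~q | q at every successor {u, v, m}.
    []<>~~q | q fails at u, so []([]<>~~q | q) is false at m.
      At u: []<>~~q is false, q is false, so []<>~~q | q is false.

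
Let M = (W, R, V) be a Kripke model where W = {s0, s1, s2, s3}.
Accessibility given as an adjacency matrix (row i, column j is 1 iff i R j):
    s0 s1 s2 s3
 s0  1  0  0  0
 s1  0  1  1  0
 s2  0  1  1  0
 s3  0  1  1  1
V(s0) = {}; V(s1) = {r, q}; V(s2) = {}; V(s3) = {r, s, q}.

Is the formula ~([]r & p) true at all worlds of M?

Yes

Recall that []ψ holds at a world iff ψ holds at every accessible world, and <>ψ holds iff ψ holds at some accessible world.
Let φ = ~([]r & p). Evaluate φ at each world:
  s0 (successors {s0}): φ is true.
  s1 (successors {s1, s2}): φ is true.
  s2 (successors {s1, s2}): φ is true.
  s3 (successors {s1, s2, s3}): φ is true.
For instance, at s2:
  At s2: []r & p is false, so ~([]r & p) is true.
    At s2: []r is false, p is false, so []r & p is false.
      At s2: []r requires r at every successor {s1, s2}.
        r fails at s2, so []r is false at s2.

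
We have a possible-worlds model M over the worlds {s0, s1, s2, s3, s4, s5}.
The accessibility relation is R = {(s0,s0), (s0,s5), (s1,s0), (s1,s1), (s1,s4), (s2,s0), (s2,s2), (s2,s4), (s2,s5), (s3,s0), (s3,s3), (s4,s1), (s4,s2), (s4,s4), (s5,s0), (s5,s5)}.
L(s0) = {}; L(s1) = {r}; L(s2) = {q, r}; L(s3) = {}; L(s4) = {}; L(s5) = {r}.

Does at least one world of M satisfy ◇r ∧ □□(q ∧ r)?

Recall that □ψ holds at a world iff ψ holds at every accessible world, and ◇ψ holds iff ψ holds at some accessible world.
Let φ = ◇r ∧ □□(q ∧ r). Evaluate φ at each world:
  s0 (successors {s0, s5}): φ is false.
  s1 (successors {s0, s1, s4}): φ is false.
  s2 (successors {s0, s2, s4, s5}): φ is false.
  s3 (successors {s0, s3}): φ is false.
  s4 (successors {s1, s2, s4}): φ is false.
  s5 (successors {s0, s5}): φ is false.
For instance, at s4:
  At s4: ◇r is true, □□(q ∧ r) is false, so ◇r ∧ □□(q ∧ r) is false.
    At s4: ◇r requires r at some successor in {s1, s2, s4}.
      r holds at s1, so ◇r is true at s4.
    At s4: □□(q ∧ r) requires □(q ∧ r) at every successor {s1, s2, s4}.
      □(q ∧ r) fails at s1, so □□(q ∧ r) is false at s4.

No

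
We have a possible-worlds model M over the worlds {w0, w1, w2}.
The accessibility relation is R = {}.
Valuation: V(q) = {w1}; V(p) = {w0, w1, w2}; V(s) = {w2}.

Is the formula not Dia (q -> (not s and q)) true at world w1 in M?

Yes

Recall that Dia ψ holds at a world iff ψ holds at some accessible world.
At w1: Dia (q -> (not s and q)) is false, so not Dia (q -> (not s and q)) is true.
  At w1: no accessible worlds, so Dia (q -> (not s and q)) is false.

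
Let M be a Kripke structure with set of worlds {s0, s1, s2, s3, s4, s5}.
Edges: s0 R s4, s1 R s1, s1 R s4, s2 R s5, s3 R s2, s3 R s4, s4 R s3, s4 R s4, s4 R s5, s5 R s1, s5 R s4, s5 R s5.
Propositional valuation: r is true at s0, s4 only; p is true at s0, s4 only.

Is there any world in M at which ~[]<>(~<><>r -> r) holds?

Let φ = ~[]<>(~<><>r -> r). Evaluate φ at each world:
  s0 (successors {s4}): φ is false.
  s1 (successors {s1, s4}): φ is false.
  s2 (successors {s5}): φ is false.
  s3 (successors {s2, s4}): φ is false.
  s4 (successors {s3, s4, s5}): φ is false.
  s5 (successors {s1, s4, s5}): φ is false.
For instance, at s2:
  At s2: []<>(~<><>r -> r) is true, so ~[]<>(~<><>r -> r) is false.
    At s2: []<>(~<><>r -> r) requires <>(~<><>r -> r) at every successor {s5}.
      At s5: <>(~<><>r -> r) is true.
    So []<>(~<><>r -> r) is true at s2.

No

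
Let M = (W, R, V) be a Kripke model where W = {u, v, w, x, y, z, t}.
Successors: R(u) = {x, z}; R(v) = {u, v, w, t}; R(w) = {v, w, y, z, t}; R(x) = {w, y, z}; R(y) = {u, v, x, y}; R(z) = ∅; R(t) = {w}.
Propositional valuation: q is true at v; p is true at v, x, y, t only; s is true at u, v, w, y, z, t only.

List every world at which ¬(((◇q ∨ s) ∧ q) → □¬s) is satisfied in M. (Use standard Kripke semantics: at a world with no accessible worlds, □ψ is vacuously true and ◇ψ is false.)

v

Let φ = ¬(((◇q ∨ s) ∧ q) → □¬s). Evaluate φ at each world:
  u (successors {x, z}): φ is false.
  v (successors {u, v, w, t}): φ is true.
  w (successors {v, w, y, z, t}): φ is false.
  x (successors {w, y, z}): φ is false.
  y (successors {u, v, x, y}): φ is false.
  z (successors ∅): φ is false.
  t (successors {w}): φ is false.
For instance, at u:
  At u: ((◇q ∨ s) ∧ q) → □¬s is true, so ¬(((◇q ∨ s) ∧ q) → □¬s) is false.
    At u: (◇q ∨ s) ∧ q is false, □¬s is false, so ((◇q ∨ s) ∧ q) → □¬s is true.
      At u: ◇q ∨ s is true, q is false, so (◇q ∨ s) ∧ q is false.
      At u: □¬s requires ¬s at every successor {x, z}.
        ¬s fails at z, so □¬s is false at u.
Satisfying worlds: {v}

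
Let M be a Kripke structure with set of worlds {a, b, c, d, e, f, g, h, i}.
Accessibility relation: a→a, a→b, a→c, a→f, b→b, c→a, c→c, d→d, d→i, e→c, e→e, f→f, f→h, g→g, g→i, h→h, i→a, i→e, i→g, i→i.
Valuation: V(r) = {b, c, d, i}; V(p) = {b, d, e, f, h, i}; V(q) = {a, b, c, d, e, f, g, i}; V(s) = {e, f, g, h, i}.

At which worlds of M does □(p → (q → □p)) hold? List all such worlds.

Let φ = □(p → (q → □p)). Evaluate φ at each world:
  a (successors {a, b, c, f}): φ is true.
  b (successors {b}): φ is true.
  c (successors {a, c}): φ is true.
  d (successors {d, i}): φ is false.
  e (successors {c, e}): φ is false.
  f (successors {f, h}): φ is true.
  g (successors {g, i}): φ is false.
  h (successors {h}): φ is true.
  i (successors {a, e, g, i}): φ is false.
For instance, at i:
  At i: □(p → (q → □p)) requires p → (q → □p) at every successor {a, e, g, i}.
    p → (q → □p) fails at e, so □(p → (q → □p)) is false at i.
      At e: p is true, q → □p is false, so p → (q → □p) is false.
Satisfying worlds: {a, b, c, f, h}

a, b, c, f, h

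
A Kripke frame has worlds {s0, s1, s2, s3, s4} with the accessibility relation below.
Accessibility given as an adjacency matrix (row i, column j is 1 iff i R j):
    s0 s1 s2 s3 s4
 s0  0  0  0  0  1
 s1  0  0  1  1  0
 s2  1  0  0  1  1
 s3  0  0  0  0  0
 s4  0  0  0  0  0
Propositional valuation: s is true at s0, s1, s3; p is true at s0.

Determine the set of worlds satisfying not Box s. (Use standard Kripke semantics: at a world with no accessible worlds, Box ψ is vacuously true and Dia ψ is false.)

s0, s1, s2

Let φ = not Box s. Evaluate φ at each world:
  s0 (successors {s4}): φ is true.
  s1 (successors {s2, s3}): φ is true.
  s2 (successors {s0, s3, s4}): φ is true.
  s3 (successors ∅): φ is false.
  s4 (successors ∅): φ is false.
For instance, at s2:
  At s2: Box s is false, so not Box s is true.
    At s2: Box s requires s at every successor {s0, s3, s4}.
      s fails at s4, so Box s is false at s2.
Satisfying worlds: {s0, s1, s2}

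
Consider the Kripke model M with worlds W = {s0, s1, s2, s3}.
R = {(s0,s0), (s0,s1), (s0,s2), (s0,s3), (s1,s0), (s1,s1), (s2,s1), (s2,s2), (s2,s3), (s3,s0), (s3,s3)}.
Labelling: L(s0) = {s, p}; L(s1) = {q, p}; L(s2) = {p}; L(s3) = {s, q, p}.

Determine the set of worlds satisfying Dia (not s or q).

Let φ = Dia (not s or q). Evaluate φ at each world:
  s0 (successors {s0, s1, s2, s3}): φ is true.
  s1 (successors {s0, s1}): φ is true.
  s2 (successors {s1, s2, s3}): φ is true.
  s3 (successors {s0, s3}): φ is true.
For instance, at s0:
  At s0: Dia (not s or q) requires not s or q at some successor in {s0, s1, s2, s3}.
    not s or q holds at s1, so Dia (not s or q) is true at s0.
Satisfying worlds: {s0, s1, s2, s3}

s0, s1, s2, s3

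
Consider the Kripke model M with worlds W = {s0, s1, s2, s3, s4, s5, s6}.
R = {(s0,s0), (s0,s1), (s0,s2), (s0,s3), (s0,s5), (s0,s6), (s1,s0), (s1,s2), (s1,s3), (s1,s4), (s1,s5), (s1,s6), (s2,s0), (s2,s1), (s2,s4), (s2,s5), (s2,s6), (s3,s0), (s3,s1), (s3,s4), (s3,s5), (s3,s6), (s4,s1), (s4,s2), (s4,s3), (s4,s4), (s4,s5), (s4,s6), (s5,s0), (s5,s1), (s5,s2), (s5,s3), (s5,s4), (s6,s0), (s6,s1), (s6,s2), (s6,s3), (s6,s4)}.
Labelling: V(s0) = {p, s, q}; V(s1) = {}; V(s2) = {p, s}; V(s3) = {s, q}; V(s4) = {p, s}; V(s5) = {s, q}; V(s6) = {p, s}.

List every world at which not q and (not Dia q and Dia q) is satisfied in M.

none

Recall that Dia ψ holds at a world iff ψ holds at some accessible world.
Let φ = not q and (not Dia q and Dia q). Evaluate φ at each world:
  s0 (successors {s0, s1, s2, s3, s5, s6}): φ is false.
  s1 (successors {s0, s2, s3, s4, s5, s6}): φ is false.
  s2 (successors {s0, s1, s4, s5, s6}): φ is false.
  s3 (successors {s0, s1, s4, s5, s6}): φ is false.
  s4 (successors {s1, s2, s3, s4, s5, s6}): φ is false.
  s5 (successors {s0, s1, s2, s3, s4}): φ is false.
  s6 (successors {s0, s1, s2, s3, s4}): φ is false.
For instance, at s1:
  At s1: not q is true, not Dia q and Dia q is false, so not q and (not Dia q and Dia q) is false.
    At s1: not Dia q is false, Dia q is true, so not Dia q and Dia q is false.
      At s1: Dia q is true, so not Dia q is false.
      At s1: Dia q requires q at some successor in {s0, s2, s3, s4, s5, s6}.
        q holds at s0, so Dia q is true at s1.
Satisfying worlds: none.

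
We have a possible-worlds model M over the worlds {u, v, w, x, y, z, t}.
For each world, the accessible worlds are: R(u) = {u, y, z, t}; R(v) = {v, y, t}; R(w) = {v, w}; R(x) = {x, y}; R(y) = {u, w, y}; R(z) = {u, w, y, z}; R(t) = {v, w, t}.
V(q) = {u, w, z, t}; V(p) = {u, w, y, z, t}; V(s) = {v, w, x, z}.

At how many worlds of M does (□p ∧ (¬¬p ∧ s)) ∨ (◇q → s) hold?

Let φ = (□p ∧ (¬¬p ∧ s)) ∨ (◇q → s). Evaluate φ at each world:
  u (successors {u, y, z, t}): φ is false.
  v (successors {v, y, t}): φ is true.
  w (successors {v, w}): φ is true.
  x (successors {x, y}): φ is true.
  y (successors {u, w, y}): φ is false.
  z (successors {u, w, y, z}): φ is true.
  t (successors {v, w, t}): φ is false.
For instance, at t:
  At t: □p ∧ (¬¬p ∧ s) is false, ◇q → s is false, so (□p ∧ (¬¬p ∧ s)) ∨ (◇q → s) is false.
    At t: □p is false, ¬¬p ∧ s is false, so □p ∧ (¬¬p ∧ s) is false.
      At t: □p requires p at every successor {v, w, t}.
        p fails at v, so □p is false at t.
    At t: ◇q is true, s is false, so ◇q → s is false.
      At t: ◇q requires q at some successor in {v, w, t}.
        q holds at w, so ◇q is true at t.
Satisfying worlds: {v, w, x, z}

4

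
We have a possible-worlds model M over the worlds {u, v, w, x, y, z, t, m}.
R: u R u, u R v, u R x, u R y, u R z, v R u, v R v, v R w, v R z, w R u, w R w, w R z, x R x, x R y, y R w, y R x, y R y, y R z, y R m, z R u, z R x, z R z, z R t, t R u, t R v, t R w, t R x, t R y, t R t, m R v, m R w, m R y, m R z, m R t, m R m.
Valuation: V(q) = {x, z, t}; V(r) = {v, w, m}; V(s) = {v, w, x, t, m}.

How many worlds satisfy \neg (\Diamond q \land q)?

5

Let φ = \neg (\Diamond q \land q). Evaluate φ at each world:
  u (successors {u, v, x, y, z}): φ is true.
  v (successors {u, v, w, z}): φ is true.
  w (successors {u, w, z}): φ is true.
  x (successors {x, y}): φ is false.
  y (successors {w, x, y, z, m}): φ is true.
  z (successors {u, x, z, t}): φ is false.
  t (successors {u, v, w, x, y, t}): φ is false.
  m (successors {v, w, y, z, t, m}): φ is true.
For instance, at m:
  At m: \Diamond q \land q is false, so \neg (\Diamond q \land q) is true.
    At m: \Diamond q is true, q is false, so \Diamond q \land q is false.
      At m: \Diamond q requires q at some successor in {v, w, y, z, t, m}.
        q holds at z, so \Diamond q is true at m.
Satisfying worlds: {u, v, w, y, m}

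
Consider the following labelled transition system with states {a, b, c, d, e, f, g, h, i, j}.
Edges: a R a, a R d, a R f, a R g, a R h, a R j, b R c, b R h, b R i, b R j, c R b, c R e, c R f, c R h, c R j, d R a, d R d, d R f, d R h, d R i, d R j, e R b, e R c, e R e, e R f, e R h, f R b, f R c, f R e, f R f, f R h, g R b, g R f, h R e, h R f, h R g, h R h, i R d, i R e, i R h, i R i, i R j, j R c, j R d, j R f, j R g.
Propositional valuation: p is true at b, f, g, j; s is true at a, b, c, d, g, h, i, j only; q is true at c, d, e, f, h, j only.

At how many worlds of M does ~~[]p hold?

1

Recall that []ψ holds at a world iff ψ holds at every accessible world, and <>ψ holds iff ψ holds at some accessible world.
Let φ = ~~[]p. Evaluate φ at each world:
  a (successors {a, d, f, g, h, j}): φ is false.
  b (successors {c, h, i, j}): φ is false.
  c (successors {b, e, f, h, j}): φ is false.
  d (successors {a, d, f, h, i, j}): φ is false.
  e (successors {b, c, e, f, h}): φ is false.
  f (successors {b, c, e, f, h}): φ is false.
  g (successors {b, f}): φ is true.
  h (successors {e, f, g, h}): φ is false.
  i (successors {d, e, h, i, j}): φ is false.
  j (successors {c, d, f, g}): φ is false.
For instance, at a:
  At a: ~[]p is true, so ~~[]p is false.
    At a: []p is false, so ~[]p is true.
      At a: []p requires p at every successor {a, d, f, g, h, j}.
        p fails at a, so []p is false at a.
Satisfying worlds: {g}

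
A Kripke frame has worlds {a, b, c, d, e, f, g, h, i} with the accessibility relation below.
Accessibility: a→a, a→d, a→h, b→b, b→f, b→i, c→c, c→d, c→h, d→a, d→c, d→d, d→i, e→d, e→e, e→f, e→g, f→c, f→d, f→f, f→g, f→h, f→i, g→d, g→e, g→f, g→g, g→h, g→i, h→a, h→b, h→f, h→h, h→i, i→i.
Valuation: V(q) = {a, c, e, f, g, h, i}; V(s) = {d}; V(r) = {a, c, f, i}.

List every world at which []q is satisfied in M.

Let φ = []q. Evaluate φ at each world:
  a (successors {a, d, h}): φ is false.
  b (successors {b, f, i}): φ is false.
  c (successors {c, d, h}): φ is false.
  d (successors {a, c, d, i}): φ is false.
  e (successors {d, e, f, g}): φ is false.
  f (successors {c, d, f, g, h, i}): φ is false.
  g (successors {d, e, f, g, h, i}): φ is false.
  h (successors {a, b, f, h, i}): φ is false.
  i (successors {i}): φ is true.
For instance, at a:
  At a: []q requires q at every successor {a, d, h}.
    q fails at d, so []q is false at a.
Satisfying worlds: {i}

i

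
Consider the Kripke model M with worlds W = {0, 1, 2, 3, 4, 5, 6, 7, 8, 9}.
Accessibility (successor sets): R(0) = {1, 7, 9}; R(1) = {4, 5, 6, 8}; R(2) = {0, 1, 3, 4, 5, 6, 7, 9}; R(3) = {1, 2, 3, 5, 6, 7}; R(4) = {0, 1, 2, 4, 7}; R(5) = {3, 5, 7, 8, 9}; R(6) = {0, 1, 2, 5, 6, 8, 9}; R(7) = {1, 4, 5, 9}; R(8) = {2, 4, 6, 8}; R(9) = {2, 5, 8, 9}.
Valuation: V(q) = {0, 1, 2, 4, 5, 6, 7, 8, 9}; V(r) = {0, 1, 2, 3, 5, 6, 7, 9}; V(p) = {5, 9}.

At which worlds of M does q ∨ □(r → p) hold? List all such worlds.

Let φ = q ∨ □(r → p). Evaluate φ at each world:
  0 (successors {1, 7, 9}): φ is true.
  1 (successors {4, 5, 6, 8}): φ is true.
  2 (successors {0, 1, 3, 4, 5, 6, 7, 9}): φ is true.
  3 (successors {1, 2, 3, 5, 6, 7}): φ is false.
  4 (successors {0, 1, 2, 4, 7}): φ is true.
  5 (successors {3, 5, 7, 8, 9}): φ is true.
  6 (successors {0, 1, 2, 5, 6, 8, 9}): φ is true.
  7 (successors {1, 4, 5, 9}): φ is true.
  8 (successors {2, 4, 6, 8}): φ is true.
  9 (successors {2, 5, 8, 9}): φ is true.
For instance, at 1:
  At 1: q is true, □(r → p) is false, so q ∨ □(r → p) is true.
    At 1: □(r → p) requires r → p at every successor {4, 5, 6, 8}.
      r → p fails at 6, so □(r → p) is false at 1.
Satisfying worlds: {0, 1, 2, 4, 5, 6, 7, 8, 9}

0, 1, 2, 4, 5, 6, 7, 8, 9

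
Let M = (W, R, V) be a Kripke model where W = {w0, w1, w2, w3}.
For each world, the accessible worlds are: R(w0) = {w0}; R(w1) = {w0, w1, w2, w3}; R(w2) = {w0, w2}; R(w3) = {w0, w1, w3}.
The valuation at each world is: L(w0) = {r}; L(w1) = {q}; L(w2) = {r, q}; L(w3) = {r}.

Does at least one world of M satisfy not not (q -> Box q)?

Let φ = not not (q -> Box q). Evaluate φ at each world:
  w0 (successors {w0}): φ is true.
  w1 (successors {w0, w1, w2, w3}): φ is false.
  w2 (successors {w0, w2}): φ is false.
  w3 (successors {w0, w1, w3}): φ is true.
Detail at w0 (witness):
  At w0: not (q -> Box q) is false, so not not (q -> Box q) is true.
    At w0: q -> Box q is true, so not (q -> Box q) is false.
      At w0: q is false, Box q is false, so q -> Box q is true.

Yes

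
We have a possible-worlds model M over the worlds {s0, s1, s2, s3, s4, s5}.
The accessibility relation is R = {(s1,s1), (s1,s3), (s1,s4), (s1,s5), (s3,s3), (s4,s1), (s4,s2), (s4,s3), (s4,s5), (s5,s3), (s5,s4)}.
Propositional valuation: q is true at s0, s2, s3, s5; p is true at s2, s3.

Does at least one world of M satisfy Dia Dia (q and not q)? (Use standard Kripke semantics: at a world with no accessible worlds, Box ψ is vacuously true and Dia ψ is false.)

No

Let φ = Dia Dia (q and not q). Evaluate φ at each world:
  s0 (successors ∅): φ is false.
  s1 (successors {s1, s3, s4, s5}): φ is false.
  s2 (successors ∅): φ is false.
  s3 (successors {s3}): φ is false.
  s4 (successors {s1, s2, s3, s5}): φ is false.
  s5 (successors {s3, s4}): φ is false.
For instance, at s3:
  At s3: Dia Dia (q and not q) requires Dia (q and not q) at some successor in {s3}.
    At s3: Dia (q and not q) is false.
  So Dia Dia (q and not q) is false at s3.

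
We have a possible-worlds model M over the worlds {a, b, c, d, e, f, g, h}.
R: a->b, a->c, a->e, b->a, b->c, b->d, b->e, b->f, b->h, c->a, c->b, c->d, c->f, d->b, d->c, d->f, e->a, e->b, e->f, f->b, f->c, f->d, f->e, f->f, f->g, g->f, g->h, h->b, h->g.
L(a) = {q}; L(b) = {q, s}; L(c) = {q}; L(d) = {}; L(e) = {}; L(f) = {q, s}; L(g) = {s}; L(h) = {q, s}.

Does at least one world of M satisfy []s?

Recall that []ψ holds at a world iff ψ holds at every accessible world, and <>ψ holds iff ψ holds at some accessible world.
Let φ = []s. Evaluate φ at each world:
  a (successors {b, c, e}): φ is false.
  b (successors {a, c, d, e, f, h}): φ is false.
  c (successors {a, b, d, f}): φ is false.
  d (successors {b, c, f}): φ is false.
  e (successors {a, b, f}): φ is false.
  f (successors {b, c, d, e, f, g}): φ is false.
  g (successors {f, h}): φ is true.
  h (successors {b, g}): φ is true.
Detail at g (witness):
  At g: []s requires s at every successor {f, h}.
    At f: s is true.
    At h: s is true.
  So []s is true at g.

Yes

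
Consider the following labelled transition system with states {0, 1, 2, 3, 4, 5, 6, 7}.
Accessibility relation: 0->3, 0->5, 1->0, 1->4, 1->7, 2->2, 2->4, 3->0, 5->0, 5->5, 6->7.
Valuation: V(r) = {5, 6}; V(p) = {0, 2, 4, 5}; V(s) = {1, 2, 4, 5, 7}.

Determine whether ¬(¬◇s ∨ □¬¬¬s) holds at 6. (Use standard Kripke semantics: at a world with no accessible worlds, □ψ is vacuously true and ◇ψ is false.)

Yes

Recall that □ψ holds at a world iff ψ holds at every accessible world, and ◇ψ holds iff ψ holds at some accessible world.
At 6: ¬◇s ∨ □¬¬¬s is false, so ¬(¬◇s ∨ □¬¬¬s) is true.
  At 6: ¬◇s is false, □¬¬¬s is false, so ¬◇s ∨ □¬¬¬s is false.
    At 6: ◇s is true, so ¬◇s is false.
      At 6: ◇s requires s at some successor in {7}.
        s holds at 7, so ◇s is true at 6.
    At 6: □¬¬¬s requires ¬¬¬s at every successor {7}.
      ¬¬¬s fails at 7, so □¬¬¬s is false at 6.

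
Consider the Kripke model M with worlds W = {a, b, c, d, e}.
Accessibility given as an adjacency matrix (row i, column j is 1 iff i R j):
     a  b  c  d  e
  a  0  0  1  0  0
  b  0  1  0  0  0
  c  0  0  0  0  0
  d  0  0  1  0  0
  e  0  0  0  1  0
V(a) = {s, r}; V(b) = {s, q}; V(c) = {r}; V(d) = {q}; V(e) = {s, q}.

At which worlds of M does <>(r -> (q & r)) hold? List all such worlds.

b, e

Let φ = <>(r -> (q & r)). Evaluate φ at each world:
  a (successors {c}): φ is false.
  b (successors {b}): φ is true.
  c (successors ∅): φ is false.
  d (successors {c}): φ is false.
  e (successors {d}): φ is true.
For instance, at e:
  At e: <>(r -> (q & r)) requires r -> (q & r) at some successor in {d}.
    r -> (q & r) holds at d, so <>(r -> (q & r)) is true at e.
Satisfying worlds: {b, e}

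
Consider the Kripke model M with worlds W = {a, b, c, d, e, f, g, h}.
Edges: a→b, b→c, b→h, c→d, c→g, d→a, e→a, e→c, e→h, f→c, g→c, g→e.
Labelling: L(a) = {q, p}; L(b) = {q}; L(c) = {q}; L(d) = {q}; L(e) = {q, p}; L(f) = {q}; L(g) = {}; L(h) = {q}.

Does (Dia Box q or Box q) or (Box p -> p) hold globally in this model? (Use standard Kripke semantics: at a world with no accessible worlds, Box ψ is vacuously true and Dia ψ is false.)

Let φ = (Dia Box q or Box q) or (Box p -> p). Evaluate φ at each world:
  a (successors {b}): φ is true.
  b (successors {c, h}): φ is true.
  c (successors {d, g}): φ is true.
  d (successors {a}): φ is true.
  e (successors {a, c, h}): φ is true.
  f (successors {c}): φ is true.
  g (successors {c, e}): φ is true.
  h (successors ∅): φ is true.
For instance, at c:
  At c: Dia Box q or Box q is true, Box p -> p is true, so (Dia Box q or Box q) or (Box p -> p) is true.
    At c: Dia Box q is true, Box q is false, so Dia Box q or Box q is true.
      At c: Dia Box q requires Box q at some successor in {d, g}.
        Box q holds at d, so Dia Box q is true at c.
      At c: Box q requires q at every successor {d, g}.
        q fails at g, so Box q is false at c.
    At c: Box p is false, p is false, so Box p -> p is true.
      At c: Box p requires p at every successor {d, g}.
        p fails at d, so Box p is false at c.

Yes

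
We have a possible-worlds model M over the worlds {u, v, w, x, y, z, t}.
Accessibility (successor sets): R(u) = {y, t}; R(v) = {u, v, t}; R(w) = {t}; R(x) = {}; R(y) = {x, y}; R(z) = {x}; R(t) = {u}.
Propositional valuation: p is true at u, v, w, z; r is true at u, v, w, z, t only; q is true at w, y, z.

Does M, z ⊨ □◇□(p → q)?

At z: □◇□(p → q) requires ◇□(p → q) at every successor {x}.
  ◇□(p → q) fails at x, so □◇□(p → q) is false at z.
    At x: no accessible worlds, so ◇□(p → q) is false.

No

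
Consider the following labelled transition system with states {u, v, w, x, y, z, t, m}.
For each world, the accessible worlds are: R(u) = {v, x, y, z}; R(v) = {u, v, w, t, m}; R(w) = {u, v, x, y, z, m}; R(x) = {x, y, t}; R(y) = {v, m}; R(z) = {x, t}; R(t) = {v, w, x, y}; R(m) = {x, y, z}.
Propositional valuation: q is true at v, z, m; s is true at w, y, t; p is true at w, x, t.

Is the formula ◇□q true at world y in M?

No

At y: ◇□q requires □q at some successor in {v, m}.
  At v: □q is false.
  At m: □q is false.
So ◇□q is false at y.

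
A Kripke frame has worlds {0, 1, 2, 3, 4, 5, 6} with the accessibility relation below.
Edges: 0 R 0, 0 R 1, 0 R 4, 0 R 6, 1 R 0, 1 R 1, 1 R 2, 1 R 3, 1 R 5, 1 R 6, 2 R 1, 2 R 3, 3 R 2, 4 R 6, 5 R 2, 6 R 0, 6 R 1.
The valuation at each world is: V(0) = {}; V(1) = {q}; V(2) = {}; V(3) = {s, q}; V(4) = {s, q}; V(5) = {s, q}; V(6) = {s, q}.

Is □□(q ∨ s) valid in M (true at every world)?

Recall that □ψ holds at a world iff ψ holds at every accessible world, and ◇ψ holds iff ψ holds at some accessible world.
Let φ = □□(q ∨ s). Evaluate φ at each world:
  0 (successors {0, 1, 4, 6}): φ is false.
  1 (successors {0, 1, 2, 3, 5, 6}): φ is false.
  2 (successors {1, 3}): φ is false.
  3 (successors {2}): φ is true.
  4 (successors {6}): φ is false.
  5 (successors {2}): φ is true.
  6 (successors {0, 1}): φ is false.
Detail at 0 (counterexample):
  At 0: □□(q ∨ s) requires □(q ∨ s) at every successor {0, 1, 4, 6}.
    □(q ∨ s) fails at 0, so □□(q ∨ s) is false at 0.
      At 0: □(q ∨ s) requires q ∨ s at every successor {0, 1, 4, 6}.
        q ∨ s fails at 0, so □(q ∨ s) is false at 0.

No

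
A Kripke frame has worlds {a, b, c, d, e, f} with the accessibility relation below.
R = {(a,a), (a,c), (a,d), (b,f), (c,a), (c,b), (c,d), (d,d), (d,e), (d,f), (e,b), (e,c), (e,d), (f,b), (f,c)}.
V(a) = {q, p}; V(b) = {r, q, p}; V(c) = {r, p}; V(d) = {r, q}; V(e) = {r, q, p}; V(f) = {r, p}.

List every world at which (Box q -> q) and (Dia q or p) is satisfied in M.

a, b, d, e, f

Let φ = (Box q -> q) and (Dia q or p). Evaluate φ at each world:
  a (successors {a, c, d}): φ is true.
  b (successors {f}): φ is true.
  c (successors {a, b, d}): φ is false.
  d (successors {d, e, f}): φ is true.
  e (successors {b, c, d}): φ is true.
  f (successors {b, c}): φ is true.
For instance, at c:
  At c: Box q -> q is false, Dia q or p is true, so (Box q -> q) and (Dia q or p) is false.
    At c: Box q is true, q is false, so Box q -> q is false.
      At c: Box q requires q at every successor {a, b, d}.
        At a: q is true.
        At b: q is true.
        At d: q is true.
      So Box q is true at c.
    At c: Dia q is true, p is true, so Dia q or p is true.
      At c: Dia q requires q at some successor in {a, b, d}.
        q holds at a, so Dia q is true at c.
Satisfying worlds: {a, b, d, e, f}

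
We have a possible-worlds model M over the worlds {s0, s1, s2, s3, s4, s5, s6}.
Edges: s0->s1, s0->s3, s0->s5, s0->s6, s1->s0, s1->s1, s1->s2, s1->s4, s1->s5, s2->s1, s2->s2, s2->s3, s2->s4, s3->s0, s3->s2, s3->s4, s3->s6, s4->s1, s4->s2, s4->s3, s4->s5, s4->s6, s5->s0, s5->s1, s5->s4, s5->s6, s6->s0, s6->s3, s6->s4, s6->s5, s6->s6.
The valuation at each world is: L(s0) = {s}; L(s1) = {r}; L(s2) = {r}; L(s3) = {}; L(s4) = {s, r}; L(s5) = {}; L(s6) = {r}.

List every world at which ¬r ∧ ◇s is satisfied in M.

Let φ = ¬r ∧ ◇s. Evaluate φ at each world:
  s0 (successors {s1, s3, s5, s6}): φ is false.
  s1 (successors {s0, s1, s2, s4, s5}): φ is false.
  s2 (successors {s1, s2, s3, s4}): φ is false.
  s3 (successors {s0, s2, s4, s6}): φ is true.
  s4 (successors {s1, s2, s3, s5, s6}): φ is false.
  s5 (successors {s0, s1, s4, s6}): φ is true.
  s6 (successors {s0, s3, s4, s5, s6}): φ is false.
For instance, at s3:
  At s3: ¬r is true, ◇s is true, so ¬r ∧ ◇s is true.
    At s3: ◇s requires s at some successor in {s0, s2, s4, s6}.
      s holds at s0, so ◇s is true at s3.
Satisfying worlds: {s3, s5}

s3, s5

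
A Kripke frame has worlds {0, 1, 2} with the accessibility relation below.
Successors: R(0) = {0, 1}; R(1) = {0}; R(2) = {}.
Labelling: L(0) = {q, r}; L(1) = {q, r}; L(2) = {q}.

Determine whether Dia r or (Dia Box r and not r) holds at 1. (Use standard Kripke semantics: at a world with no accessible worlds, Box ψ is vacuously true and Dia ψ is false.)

Yes

At 1: Dia r is true, Dia Box r and not r is false, so Dia r or (Dia Box r and not r) is true.
  At 1: Dia r requires r at some successor in {0}.
    r holds at 0, so Dia r is true at 1.
  At 1: Dia Box r is true, not r is false, so Dia Box r and not r is false.
    At 1: Dia Box r requires Box r at some successor in {0}.
      Box r holds at 0, so Dia Box r is true at 1.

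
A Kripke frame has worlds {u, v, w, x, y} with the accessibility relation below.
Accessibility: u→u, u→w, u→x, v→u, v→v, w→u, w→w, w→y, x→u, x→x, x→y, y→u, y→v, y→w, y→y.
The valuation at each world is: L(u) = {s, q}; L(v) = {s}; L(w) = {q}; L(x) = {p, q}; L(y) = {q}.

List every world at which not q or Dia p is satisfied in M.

u, v, x

Let φ = not q or Dia p. Evaluate φ at each world:
  u (successors {u, w, x}): φ is true.
  v (successors {u, v}): φ is true.
  w (successors {u, w, y}): φ is false.
  x (successors {u, x, y}): φ is true.
  y (successors {u, v, w, y}): φ is false.
For instance, at u:
  At u: not q is false, Dia p is true, so not q or Dia p is true.
    At u: Dia p requires p at some successor in {u, w, x}.
      p holds at x, so Dia p is true at u.
Satisfying worlds: {u, v, x}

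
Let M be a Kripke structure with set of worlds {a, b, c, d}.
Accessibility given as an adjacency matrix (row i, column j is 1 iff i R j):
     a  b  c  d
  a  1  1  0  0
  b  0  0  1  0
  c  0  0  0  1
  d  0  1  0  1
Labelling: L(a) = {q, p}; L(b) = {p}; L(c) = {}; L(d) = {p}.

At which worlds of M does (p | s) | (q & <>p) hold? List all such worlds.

a, b, d

Let φ = (p | s) | (q & <>p). Evaluate φ at each world:
  a (successors {a, b}): φ is true.
  b (successors {c}): φ is true.
  c (successors {d}): φ is false.
  d (successors {b, d}): φ is true.
For instance, at b:
  At b: p | s is true, q & <>p is false, so (p | s) | (q & <>p) is true.
    At b: q is false, <>p is false, so q & <>p is false.
      At b: <>p requires p at some successor in {c}.
        At c: p is false.
      So <>p is false at b.
Satisfying worlds: {a, b, d}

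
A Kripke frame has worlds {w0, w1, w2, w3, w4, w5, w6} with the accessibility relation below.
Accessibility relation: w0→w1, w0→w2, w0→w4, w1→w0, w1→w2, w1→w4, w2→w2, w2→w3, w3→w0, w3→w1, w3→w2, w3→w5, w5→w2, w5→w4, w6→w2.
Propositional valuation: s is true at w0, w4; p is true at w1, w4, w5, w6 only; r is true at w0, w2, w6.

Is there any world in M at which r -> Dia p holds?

Yes

Let φ = r -> Dia p. Evaluate φ at each world:
  w0 (successors {w1, w2, w4}): φ is true.
  w1 (successors {w0, w2, w4}): φ is true.
  w2 (successors {w2, w3}): φ is false.
  w3 (successors {w0, w1, w2, w5}): φ is true.
  w4 (successors ∅): φ is true.
  w5 (successors {w2, w4}): φ is true.
  w6 (successors {w2}): φ is false.
Detail at w0 (witness):
  At w0: r is true, Dia p is true, so r -> Dia p is true.
    At w0: Dia p requires p at some successor in {w1, w2, w4}.
      p holds at w1, so Dia p is true at w0.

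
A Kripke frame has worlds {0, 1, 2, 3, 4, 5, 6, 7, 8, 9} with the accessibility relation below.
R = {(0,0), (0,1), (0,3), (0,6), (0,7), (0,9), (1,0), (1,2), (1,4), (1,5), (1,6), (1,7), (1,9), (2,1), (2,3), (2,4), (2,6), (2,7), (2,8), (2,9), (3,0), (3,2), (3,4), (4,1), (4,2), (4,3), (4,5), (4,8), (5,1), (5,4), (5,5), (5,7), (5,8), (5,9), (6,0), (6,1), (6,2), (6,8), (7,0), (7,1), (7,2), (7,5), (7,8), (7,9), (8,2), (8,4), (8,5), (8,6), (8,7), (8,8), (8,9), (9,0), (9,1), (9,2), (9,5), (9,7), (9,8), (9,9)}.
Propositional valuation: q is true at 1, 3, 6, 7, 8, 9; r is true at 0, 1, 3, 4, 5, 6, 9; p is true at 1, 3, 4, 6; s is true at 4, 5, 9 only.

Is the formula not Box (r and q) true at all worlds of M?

Yes

Let φ = not Box (r and q). Evaluate φ at each world:
  0 (successors {0, 1, 3, 6, 7, 9}): φ is true.
  1 (successors {0, 2, 4, 5, 6, 7, 9}): φ is true.
  2 (successors {1, 3, 4, 6, 7, 8, 9}): φ is true.
  3 (successors {0, 2, 4}): φ is true.
  4 (successors {1, 2, 3, 5, 8}): φ is true.
  5 (successors {1, 4, 5, 7, 8, 9}): φ is true.
  6 (successors {0, 1, 2, 8}): φ is true.
  7 (successors {0, 1, 2, 5, 8, 9}): φ is true.
  8 (successors {2, 4, 5, 6, 7, 8, 9}): φ is true.
  9 (successors {0, 1, 2, 5, 7, 8, 9}): φ is true.
For instance, at 4:
  At 4: Box (r and q) is false, so not Box (r and q) is true.
    At 4: Box (r and q) requires r and q at every successor {1, 2, 3, 5, 8}.
      r and q fails at 2, so Box (r and q) is false at 4.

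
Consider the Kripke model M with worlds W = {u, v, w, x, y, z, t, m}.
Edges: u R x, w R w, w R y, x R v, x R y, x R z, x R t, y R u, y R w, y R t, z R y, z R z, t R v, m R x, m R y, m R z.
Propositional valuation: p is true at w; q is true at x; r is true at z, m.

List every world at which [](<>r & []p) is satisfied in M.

v

Let φ = [](<>r & []p). Evaluate φ at each world:
  u (successors {x}): φ is false.
  v (successors ∅): φ is true.
  w (successors {w, y}): φ is false.
  x (successors {v, y, z, t}): φ is false.
  y (successors {u, w, t}): φ is false.
  z (successors {y, z}): φ is false.
  t (successors {v}): φ is false.
  m (successors {x, y, z}): φ is false.
For instance, at t:
  At t: [](<>r & []p) requires <>r & []p at every successor {v}.
    <>r & []p fails at v, so [](<>r & []p) is false at t.
      At v: <>r is false, []p is true, so <>r & []p is false.
Satisfying worlds: {v}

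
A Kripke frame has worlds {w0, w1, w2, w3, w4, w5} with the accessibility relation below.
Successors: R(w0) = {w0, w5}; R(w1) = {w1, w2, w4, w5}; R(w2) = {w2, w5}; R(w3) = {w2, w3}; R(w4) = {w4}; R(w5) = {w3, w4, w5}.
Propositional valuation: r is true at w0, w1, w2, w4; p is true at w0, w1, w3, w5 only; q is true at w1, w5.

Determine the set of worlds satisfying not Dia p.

Let φ = not Dia p. Evaluate φ at each world:
  w0 (successors {w0, w5}): φ is false.
  w1 (successors {w1, w2, w4, w5}): φ is false.
  w2 (successors {w2, w5}): φ is false.
  w3 (successors {w2, w3}): φ is false.
  w4 (successors {w4}): φ is true.
  w5 (successors {w3, w4, w5}): φ is false.
For instance, at w4:
  At w4: Dia p is false, so not Dia p is true.
    At w4: Dia p requires p at some successor in {w4}.
      At w4: p is false.
    So Dia p is false at w4.
Satisfying worlds: {w4}

w4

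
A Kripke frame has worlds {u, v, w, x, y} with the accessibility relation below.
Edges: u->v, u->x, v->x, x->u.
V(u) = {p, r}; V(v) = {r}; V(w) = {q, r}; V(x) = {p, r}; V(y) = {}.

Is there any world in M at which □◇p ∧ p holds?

Yes

Let φ = □◇p ∧ p. Evaluate φ at each world:
  u (successors {v, x}): φ is true.
  v (successors {x}): φ is false.
  w (successors ∅): φ is false.
  x (successors {u}): φ is true.
  y (successors ∅): φ is false.
Detail at u (witness):
  At u: □◇p is true, p is true, so □◇p ∧ p is true.
    At u: □◇p requires ◇p at every successor {v, x}.
      At v: ◇p is true.
      At x: ◇p is true.
    So □◇p is true at u.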